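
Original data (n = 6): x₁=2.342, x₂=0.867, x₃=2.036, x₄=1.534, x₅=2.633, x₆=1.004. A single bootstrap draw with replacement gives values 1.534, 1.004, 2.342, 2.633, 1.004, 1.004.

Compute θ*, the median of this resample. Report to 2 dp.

Sorted: 1.004, 1.004, 1.004, 1.534, 2.342, 2.633
Median = average of the two middle values = 1.27

θ* = 1.27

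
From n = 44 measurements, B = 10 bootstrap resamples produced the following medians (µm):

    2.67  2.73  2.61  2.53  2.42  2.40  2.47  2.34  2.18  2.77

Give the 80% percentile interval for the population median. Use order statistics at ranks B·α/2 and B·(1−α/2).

Sorted replicates: 2.18, 2.34, 2.40, 2.42, 2.47, 2.53, 2.61, 2.67, 2.73, 2.77
α = 0.20; lower rank = 10 × 0.100 = 1; upper rank = 10 × 0.900 = 9.
The 1st smallest replicate is 2.18; the 9th is 2.73.

(2.18, 2.73)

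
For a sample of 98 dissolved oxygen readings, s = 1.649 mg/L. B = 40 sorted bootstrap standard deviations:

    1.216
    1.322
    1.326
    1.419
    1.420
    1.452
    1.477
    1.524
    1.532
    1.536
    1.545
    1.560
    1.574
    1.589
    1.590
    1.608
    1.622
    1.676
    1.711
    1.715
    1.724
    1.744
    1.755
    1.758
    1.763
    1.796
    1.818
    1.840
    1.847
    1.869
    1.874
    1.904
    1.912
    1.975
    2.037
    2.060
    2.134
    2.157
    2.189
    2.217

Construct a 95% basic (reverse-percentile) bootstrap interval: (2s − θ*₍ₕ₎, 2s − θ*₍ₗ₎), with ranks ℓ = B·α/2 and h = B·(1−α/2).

Percentile endpoints at ranks 1 and 39: θ*₍1₎ = 1.216, θ*₍39₎ = 2.189.
Basic interval reflects these around s:
  lower = 2 × 1.649 − 2.189 = 1.109
  upper = 2 × 1.649 − 1.216 = 2.082

(1.109, 2.082)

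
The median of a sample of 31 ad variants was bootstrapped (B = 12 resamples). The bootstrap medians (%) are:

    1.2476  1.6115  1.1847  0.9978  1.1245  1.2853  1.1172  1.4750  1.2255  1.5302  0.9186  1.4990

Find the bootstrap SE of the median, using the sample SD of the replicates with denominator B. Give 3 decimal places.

Bootstrap SE is the standard deviation of the 12 replicate medians.
Mean of replicates: (1.2476 + 1.6115 + 1.1847 + 0.9978 + 1.1245 + 1.2853 + 1.1172 + 1.4750 + 1.2255 + 1.5302 + 0.9186 + 1.4990) / 12 = 15.21690 / 12 = 1.26808
Sum of squared deviations: (−0.02048)² + (+0.34342)² + (−0.08337)² + (−0.27028)² + (−0.14358)² + (+0.01723)² + (−0.15088)² + (+0.20693)² + (−0.04258)² + (+0.26212)² + (−0.34948)² + (+0.23093)² = 0.53083
Variance = 0.53083 / 12 = 0.04424
SE* = √0.04424

SE* = 0.210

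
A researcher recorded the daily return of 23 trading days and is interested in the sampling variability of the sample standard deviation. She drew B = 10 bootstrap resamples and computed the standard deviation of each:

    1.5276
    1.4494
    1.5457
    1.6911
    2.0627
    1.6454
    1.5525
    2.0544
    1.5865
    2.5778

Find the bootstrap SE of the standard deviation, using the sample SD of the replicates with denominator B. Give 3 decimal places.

Bootstrap SE is the standard deviation of the 10 replicate standard deviations.
Mean of replicates: (1.5276 + 1.4494 + 1.5457 + 1.6911 + 2.0627 + 1.6454 + 1.5525 + 2.0544 + 1.5865 + 2.5778) / 10 = 17.69310 / 10 = 1.76931
Sum of squared deviations: (−0.24171)² + (−0.31991)² + (−0.22361)² + (−0.07821)² + (+0.29339)² + (−0.12391)² + (−0.21681)² + (+0.28509)² + (−0.18281)² + (+0.80849)² = 1.13367
Variance = 1.13367 / 10 = 0.11337
SE* = √0.11337

SE* = 0.337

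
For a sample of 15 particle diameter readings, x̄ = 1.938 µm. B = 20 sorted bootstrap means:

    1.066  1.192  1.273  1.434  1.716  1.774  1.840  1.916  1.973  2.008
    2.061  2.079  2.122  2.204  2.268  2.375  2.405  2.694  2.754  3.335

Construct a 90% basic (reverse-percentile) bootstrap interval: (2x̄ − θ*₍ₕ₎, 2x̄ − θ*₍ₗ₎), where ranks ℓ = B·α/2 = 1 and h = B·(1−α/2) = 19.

Percentile endpoints at ranks 1 and 19: θ*₍1₎ = 1.066, θ*₍19₎ = 2.754.
Basic interval reflects these around x̄:
  lower = 2 × 1.938 − 2.754 = 1.122
  upper = 2 × 1.938 − 1.066 = 2.810

(1.122, 2.810)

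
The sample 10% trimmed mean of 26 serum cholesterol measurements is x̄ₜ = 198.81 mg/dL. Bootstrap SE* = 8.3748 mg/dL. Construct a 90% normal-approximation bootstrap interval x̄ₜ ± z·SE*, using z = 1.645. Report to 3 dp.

Margin = 1.645 × 8.3748 = 13.7765
Interval: 198.81 ± 13.7765

(185.033, 212.587)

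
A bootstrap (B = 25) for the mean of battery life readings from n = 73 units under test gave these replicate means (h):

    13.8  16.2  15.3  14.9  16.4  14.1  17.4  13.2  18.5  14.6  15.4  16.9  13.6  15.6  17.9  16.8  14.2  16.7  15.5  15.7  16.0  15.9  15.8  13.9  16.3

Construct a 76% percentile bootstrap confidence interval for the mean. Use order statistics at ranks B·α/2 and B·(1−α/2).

(13.8, 16.9)

Sorted replicates: 13.2, 13.6, 13.8, 13.9, 14.1, 14.2, 14.6, 14.9, 15.3, 15.4, 15.5, 15.6, 15.7, 15.8, 15.9, 16.0, 16.2, 16.3, 16.4, 16.7, 16.8, 16.9, 17.4, 17.9, 18.5
α = 0.24; lower rank = 25 × 0.120 = 3; upper rank = 25 × 0.880 = 22.
The 3rd smallest replicate is 13.8; the 22nd is 16.9.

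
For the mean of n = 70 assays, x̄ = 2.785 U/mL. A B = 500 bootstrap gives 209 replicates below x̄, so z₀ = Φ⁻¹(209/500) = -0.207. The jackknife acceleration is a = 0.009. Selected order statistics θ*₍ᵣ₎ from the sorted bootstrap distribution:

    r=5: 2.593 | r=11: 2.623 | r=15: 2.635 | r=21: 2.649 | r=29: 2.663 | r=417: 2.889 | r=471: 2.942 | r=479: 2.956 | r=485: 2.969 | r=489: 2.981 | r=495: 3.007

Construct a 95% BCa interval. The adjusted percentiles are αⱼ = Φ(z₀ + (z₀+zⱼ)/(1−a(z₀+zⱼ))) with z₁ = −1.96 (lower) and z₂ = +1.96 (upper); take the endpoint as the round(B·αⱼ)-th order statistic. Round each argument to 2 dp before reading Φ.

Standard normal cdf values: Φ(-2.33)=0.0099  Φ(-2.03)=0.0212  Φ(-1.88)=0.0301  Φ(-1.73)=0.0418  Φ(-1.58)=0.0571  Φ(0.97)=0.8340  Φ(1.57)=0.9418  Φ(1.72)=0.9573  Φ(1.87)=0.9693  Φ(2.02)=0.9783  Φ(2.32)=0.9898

(2.593, 2.942)

Lower: z₀ + z₁ = -0.207 + (-1.960) = -2.167; 1 − a(z₀+z₁) = 1 − (0.009)(-2.167) = 1.0195; argument = -0.207 + (-2.167)/1.0195 = -2.3325 → -2.33.
α₁ = Φ(-2.33) = 0.0099; rank = round(500 × 0.0099) = 5; θ*₍5₎ = 2.593.
Upper: z₀ + z₂ = 1.753; 1 − a(z₀+z₂) = 0.9842; argument = 1.5741 → 1.57; α₂ = 0.9418; rank = 471; θ*₍471₎ = 2.942.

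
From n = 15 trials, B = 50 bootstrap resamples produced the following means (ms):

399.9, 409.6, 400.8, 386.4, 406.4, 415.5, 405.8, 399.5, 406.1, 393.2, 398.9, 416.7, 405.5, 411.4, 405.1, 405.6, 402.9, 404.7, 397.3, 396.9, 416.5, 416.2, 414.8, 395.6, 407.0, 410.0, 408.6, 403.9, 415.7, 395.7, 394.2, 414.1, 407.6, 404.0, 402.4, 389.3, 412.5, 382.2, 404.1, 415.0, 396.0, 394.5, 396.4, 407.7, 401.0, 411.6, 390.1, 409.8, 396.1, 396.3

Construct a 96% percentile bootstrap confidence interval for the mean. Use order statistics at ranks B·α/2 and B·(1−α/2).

(382.2, 416.5)

Sorted replicates: 382.2, 386.4, 389.3, 390.1, 393.2, 394.2, 394.5, 395.6, 395.7, 396.0, 396.1, 396.3, 396.4, 396.9, 397.3, 398.9, 399.5, 399.9, 400.8, 401.0, 402.4, 402.9, 403.9, 404.0, 404.1, 404.7, 405.1, 405.5, 405.6, 405.8, 406.1, 406.4, 407.0, 407.6, 407.7, 408.6, 409.6, 409.8, 410.0, 411.4, 411.6, 412.5, 414.1, 414.8, 415.0, 415.5, 415.7, 416.2, 416.5, 416.7
α = 0.04; lower rank = 50 × 0.020 = 1; upper rank = 50 × 0.980 = 49.
The 1st smallest replicate is 382.2; the 49th is 416.5.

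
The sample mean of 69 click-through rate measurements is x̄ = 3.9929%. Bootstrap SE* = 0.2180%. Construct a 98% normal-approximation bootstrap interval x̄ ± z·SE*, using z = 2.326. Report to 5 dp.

Margin = 2.326 × 0.2180 = 0.507068
Interval: 3.9929 ± 0.507068

(3.48583, 4.49997)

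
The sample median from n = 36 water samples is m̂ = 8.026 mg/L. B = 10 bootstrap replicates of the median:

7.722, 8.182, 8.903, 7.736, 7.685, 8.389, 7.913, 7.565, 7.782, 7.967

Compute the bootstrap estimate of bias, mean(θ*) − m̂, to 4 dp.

bias = −0.0416

mean(θ*) = (7.722 + 8.182 + 8.903 + 7.736 + 7.685 + 8.389 + 7.913 + 7.565 + 7.782 + 7.967) / 10 = 7.98440
bias = 7.98440 − 8.026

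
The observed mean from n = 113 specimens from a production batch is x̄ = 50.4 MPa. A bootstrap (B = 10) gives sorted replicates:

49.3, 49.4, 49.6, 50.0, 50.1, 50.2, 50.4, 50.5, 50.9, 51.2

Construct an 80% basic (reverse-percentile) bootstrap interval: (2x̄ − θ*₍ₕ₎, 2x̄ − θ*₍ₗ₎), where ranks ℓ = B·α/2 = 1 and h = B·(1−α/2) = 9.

(49.9, 51.5)

Percentile endpoints at ranks 1 and 9: θ*₍1₎ = 49.3, θ*₍9₎ = 50.9.
Basic interval reflects these around x̄:
  lower = 2 × 50.4 − 50.9 = 49.9
  upper = 2 × 50.4 − 49.3 = 51.5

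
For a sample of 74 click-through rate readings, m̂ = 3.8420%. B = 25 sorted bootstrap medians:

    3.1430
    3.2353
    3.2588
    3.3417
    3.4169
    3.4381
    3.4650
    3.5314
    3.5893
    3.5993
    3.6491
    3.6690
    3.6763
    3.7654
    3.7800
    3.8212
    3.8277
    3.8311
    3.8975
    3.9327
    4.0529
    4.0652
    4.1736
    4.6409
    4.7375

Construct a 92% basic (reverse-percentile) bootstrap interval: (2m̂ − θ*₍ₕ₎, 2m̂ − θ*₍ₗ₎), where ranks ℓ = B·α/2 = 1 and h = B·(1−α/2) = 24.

Percentile endpoints at ranks 1 and 24: θ*₍1₎ = 3.1430, θ*₍24₎ = 4.6409.
Basic interval reflects these around m̂:
  lower = 2 × 3.8420 − 4.6409 = 3.0431
  upper = 2 × 3.8420 − 3.1430 = 4.5410

(3.0431, 4.5410)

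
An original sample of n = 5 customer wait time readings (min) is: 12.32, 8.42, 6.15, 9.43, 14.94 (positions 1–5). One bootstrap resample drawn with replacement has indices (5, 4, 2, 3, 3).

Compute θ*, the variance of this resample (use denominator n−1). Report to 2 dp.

θ* = 13.01

Resample values: 14.94, 9.43, 8.42, 6.15, 6.15.
Mean = 9.0180; sum of squared deviations = 52.0483
s² = 52.0483 / 4 = 13.0121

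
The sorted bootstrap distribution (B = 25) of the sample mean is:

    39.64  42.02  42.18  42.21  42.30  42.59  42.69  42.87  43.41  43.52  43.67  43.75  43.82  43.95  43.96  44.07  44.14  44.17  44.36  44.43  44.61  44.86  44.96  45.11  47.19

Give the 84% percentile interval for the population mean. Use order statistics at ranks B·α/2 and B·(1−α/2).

(42.02, 44.96)

α = 0.16; lower rank = 25 × 0.080 = 2; upper rank = 25 × 0.920 = 23.
The 2nd smallest replicate is 42.02; the 23rd is 44.96.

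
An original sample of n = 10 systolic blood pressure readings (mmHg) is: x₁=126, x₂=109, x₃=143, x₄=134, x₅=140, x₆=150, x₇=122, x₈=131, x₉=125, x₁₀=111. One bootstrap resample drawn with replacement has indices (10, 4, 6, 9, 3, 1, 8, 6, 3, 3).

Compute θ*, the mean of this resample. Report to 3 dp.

θ* = 135.600

Resample values: 111, 134, 150, 125, 143, 126, 131, 150, 143, 143.
Mean = (111 + 134 + 150 + 125 + 143 + 126 + 131 + 150 + 143 + 143) / 10 = 1356.0 / 10 = 135.600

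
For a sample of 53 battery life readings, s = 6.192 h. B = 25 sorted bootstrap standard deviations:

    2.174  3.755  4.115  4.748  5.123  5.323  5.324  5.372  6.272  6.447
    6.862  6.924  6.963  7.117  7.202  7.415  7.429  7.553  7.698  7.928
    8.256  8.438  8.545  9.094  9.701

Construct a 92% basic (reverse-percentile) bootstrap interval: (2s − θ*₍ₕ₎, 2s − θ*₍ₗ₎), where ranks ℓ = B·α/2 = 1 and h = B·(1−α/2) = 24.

(3.290, 10.210)

Percentile endpoints at ranks 1 and 24: θ*₍1₎ = 2.174, θ*₍24₎ = 9.094.
Basic interval reflects these around s:
  lower = 2 × 6.192 − 9.094 = 3.290
  upper = 2 × 6.192 − 2.174 = 10.210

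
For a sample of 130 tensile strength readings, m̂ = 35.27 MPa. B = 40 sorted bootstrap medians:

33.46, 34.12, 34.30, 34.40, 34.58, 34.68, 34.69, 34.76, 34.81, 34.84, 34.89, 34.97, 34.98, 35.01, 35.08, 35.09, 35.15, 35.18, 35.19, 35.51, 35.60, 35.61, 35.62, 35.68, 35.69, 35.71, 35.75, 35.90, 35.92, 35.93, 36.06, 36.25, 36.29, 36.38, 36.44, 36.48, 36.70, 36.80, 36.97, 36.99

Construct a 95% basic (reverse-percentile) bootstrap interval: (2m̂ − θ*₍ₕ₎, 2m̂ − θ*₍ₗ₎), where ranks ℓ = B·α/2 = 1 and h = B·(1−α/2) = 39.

Percentile endpoints at ranks 1 and 39: θ*₍1₎ = 33.46, θ*₍39₎ = 36.97.
Basic interval reflects these around m̂:
  lower = 2 × 35.27 − 36.97 = 33.57
  upper = 2 × 35.27 − 33.46 = 37.08

(33.57, 37.08)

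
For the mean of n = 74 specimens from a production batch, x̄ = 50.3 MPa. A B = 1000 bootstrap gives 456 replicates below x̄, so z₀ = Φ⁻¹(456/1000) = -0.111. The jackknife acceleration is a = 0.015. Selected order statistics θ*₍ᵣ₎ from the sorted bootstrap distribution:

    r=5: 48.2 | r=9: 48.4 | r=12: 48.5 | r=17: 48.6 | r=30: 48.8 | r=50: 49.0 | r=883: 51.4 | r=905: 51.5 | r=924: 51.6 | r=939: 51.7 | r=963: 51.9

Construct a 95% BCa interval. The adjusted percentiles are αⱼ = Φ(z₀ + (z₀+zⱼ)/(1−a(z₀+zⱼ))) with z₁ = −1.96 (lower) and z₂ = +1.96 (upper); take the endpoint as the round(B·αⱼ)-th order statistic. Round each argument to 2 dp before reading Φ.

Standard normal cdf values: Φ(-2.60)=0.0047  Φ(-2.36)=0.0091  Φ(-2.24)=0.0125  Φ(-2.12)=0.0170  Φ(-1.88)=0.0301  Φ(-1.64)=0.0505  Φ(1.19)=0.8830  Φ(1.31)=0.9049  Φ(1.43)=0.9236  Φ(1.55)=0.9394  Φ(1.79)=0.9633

Lower: z₀ + z₁ = -0.111 + (-1.960) = -2.071; 1 − a(z₀+z₁) = 1 − (0.015)(-2.071) = 1.0311; argument = -0.111 + (-2.071)/1.0311 = -2.1196 → -2.12.
α₁ = Φ(-2.12) = 0.0170; rank = round(1000 × 0.0170) = 17; θ*₍17₎ = 48.6.
Upper: z₀ + z₂ = 1.849; 1 − a(z₀+z₂) = 0.9723; argument = 1.7907 → 1.79; α₂ = 0.9633; rank = 963; θ*₍963₎ = 51.9.

(48.6, 51.9)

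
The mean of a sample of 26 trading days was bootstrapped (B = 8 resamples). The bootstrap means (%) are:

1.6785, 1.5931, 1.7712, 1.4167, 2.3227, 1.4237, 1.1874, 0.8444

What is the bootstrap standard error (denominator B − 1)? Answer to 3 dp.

Bootstrap SE is the standard deviation of the 8 replicate means.
Mean of replicates: (1.6785 + 1.5931 + 1.7712 + 1.4167 + 2.3227 + 1.4237 + 1.1874 + 0.8444) / 8 = 12.23770 / 8 = 1.52971
Sum of squared deviations: (+0.14879)² + (+0.06339)² + (+0.24149)² + (−0.11301)² + (+0.79299)² + (−0.10601)² + (−0.34231)² + (−0.68531)² = 1.32414
Variance = 1.32414 / 7 = 0.18916
SE* = √0.18916

SE* = 0.435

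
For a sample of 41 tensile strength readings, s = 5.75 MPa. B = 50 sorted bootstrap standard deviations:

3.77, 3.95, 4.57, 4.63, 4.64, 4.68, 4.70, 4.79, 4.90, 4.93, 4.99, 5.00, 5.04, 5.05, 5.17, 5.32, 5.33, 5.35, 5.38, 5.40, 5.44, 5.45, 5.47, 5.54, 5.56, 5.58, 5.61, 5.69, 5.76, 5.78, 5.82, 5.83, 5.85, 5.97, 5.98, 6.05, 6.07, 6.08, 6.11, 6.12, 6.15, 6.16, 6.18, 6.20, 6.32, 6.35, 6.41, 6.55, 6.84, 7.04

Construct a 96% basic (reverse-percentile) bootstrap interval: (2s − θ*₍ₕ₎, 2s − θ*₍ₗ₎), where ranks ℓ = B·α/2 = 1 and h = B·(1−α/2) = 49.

Percentile endpoints at ranks 1 and 49: θ*₍1₎ = 3.77, θ*₍49₎ = 6.84.
Basic interval reflects these around s:
  lower = 2 × 5.75 − 6.84 = 4.66
  upper = 2 × 5.75 − 3.77 = 7.73

(4.66, 7.73)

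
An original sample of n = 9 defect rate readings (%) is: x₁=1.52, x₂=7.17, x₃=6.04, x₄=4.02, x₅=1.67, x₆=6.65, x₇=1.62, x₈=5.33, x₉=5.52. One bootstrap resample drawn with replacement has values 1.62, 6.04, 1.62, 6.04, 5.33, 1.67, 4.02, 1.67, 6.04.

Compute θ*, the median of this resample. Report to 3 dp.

θ* = 4.020

Sorted: 1.62, 1.62, 1.67, 1.67, 4.02, 5.33, 6.04, 6.04, 6.04
Median = middle value = 4.020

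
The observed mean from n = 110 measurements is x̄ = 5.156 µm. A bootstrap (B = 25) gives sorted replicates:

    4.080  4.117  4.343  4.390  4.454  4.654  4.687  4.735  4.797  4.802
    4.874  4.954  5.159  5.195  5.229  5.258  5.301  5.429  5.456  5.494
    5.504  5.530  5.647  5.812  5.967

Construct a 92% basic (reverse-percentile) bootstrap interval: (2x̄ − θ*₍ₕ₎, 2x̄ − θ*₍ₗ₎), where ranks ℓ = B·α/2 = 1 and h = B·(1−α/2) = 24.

(4.500, 6.232)

Percentile endpoints at ranks 1 and 24: θ*₍1₎ = 4.080, θ*₍24₎ = 5.812.
Basic interval reflects these around x̄:
  lower = 2 × 5.156 − 5.812 = 4.500
  upper = 2 × 5.156 − 4.080 = 6.232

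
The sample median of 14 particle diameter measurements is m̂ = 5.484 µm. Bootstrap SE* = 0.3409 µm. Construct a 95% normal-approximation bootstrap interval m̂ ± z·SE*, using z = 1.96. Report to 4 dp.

Margin = 1.96 × 0.3409 = 0.66816
Interval: 5.484 ± 0.66816

(4.8158, 6.1522)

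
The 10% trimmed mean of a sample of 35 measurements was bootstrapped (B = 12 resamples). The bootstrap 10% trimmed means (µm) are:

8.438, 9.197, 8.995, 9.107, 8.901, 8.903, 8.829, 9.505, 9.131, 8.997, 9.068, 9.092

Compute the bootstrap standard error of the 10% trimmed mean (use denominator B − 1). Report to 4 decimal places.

SE* = 0.2518

Bootstrap SE is the standard deviation of the 12 replicate 10% trimmed means.
Mean of replicates: (8.438 + 9.197 + 8.995 + 9.107 + 8.901 + 8.903 + 8.829 + 9.505 + 9.131 + 8.997 + 9.068 + 9.092) / 12 = 108.16300 / 12 = 9.01358
Sum of squared deviations: (−0.57558)² + (+0.18342)² + (−0.01858)² + (+0.09342)² + (−0.11258)² + (−0.11058)² + (−0.18458)² + (+0.49142)² + (+0.11742)² + (−0.01658)² + (+0.05442)² + (+0.07842)² = 0.69765
Variance = 0.69765 / 11 = 0.06342
SE* = √0.06342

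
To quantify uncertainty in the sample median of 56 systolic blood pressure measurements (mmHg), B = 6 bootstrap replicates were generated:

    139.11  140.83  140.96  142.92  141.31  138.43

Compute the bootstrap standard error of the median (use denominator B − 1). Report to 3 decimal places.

SE* = 1.612

Bootstrap SE is the standard deviation of the 6 replicate medians.
Mean of replicates: (139.11 + 140.83 + 140.96 + 142.92 + 141.31 + 138.43) / 6 = 843.5600 / 6 = 140.5933
Sum of squared deviations: (−1.4833)² + (+0.2367)² + (+0.3667)² + (+2.3267)² + (+0.7167)² + (−2.1633)² = 12.9977
Variance = 12.9977 / 5 = 2.5995
SE* = √2.5995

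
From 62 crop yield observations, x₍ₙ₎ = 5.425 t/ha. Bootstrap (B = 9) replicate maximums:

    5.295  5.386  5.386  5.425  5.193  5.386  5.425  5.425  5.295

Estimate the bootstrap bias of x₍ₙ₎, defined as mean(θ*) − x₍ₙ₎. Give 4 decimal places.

mean(θ*) = (5.295 + 5.386 + 5.386 + 5.425 + 5.193 + 5.386 + 5.425 + 5.425 + 5.295) / 9 = 5.35733
bias = 5.35733 − 5.425

bias = −0.0677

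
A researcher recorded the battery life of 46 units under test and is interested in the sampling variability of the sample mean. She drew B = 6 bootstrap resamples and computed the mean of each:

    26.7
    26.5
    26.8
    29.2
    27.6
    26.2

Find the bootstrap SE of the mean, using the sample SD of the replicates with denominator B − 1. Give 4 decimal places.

SE* = 1.1003

Bootstrap SE is the standard deviation of the 6 replicate means.
Mean of replicates: (26.7 + 26.5 + 26.8 + 29.2 + 27.6 + 26.2) / 6 = 163.00000 / 6 = 27.16667
Sum of squared deviations: (−0.46667)² + (−0.66667)² + (−0.36667)² + (+2.03333)² + (+0.43333)² + (−0.96667)² = 6.05333
Variance = 6.05333 / 5 = 1.21067
SE* = √1.21067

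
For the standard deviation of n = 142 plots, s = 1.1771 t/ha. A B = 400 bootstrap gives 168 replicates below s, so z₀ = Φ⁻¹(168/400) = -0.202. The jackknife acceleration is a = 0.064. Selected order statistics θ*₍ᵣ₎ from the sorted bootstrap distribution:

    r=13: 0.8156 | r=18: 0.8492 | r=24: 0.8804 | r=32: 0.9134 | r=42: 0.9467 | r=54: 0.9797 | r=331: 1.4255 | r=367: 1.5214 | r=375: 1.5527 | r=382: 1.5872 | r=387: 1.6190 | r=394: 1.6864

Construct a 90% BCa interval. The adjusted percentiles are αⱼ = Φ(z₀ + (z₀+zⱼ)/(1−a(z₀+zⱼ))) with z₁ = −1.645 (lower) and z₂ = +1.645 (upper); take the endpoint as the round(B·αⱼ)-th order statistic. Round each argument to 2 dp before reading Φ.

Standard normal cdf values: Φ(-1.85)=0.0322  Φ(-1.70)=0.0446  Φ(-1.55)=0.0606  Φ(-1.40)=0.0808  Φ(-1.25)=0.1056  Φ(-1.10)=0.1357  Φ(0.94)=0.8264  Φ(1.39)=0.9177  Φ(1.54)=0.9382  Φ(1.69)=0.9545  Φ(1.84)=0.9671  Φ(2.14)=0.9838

(0.8156, 1.5214)

Lower: z₀ + z₁ = -0.202 + (-1.645) = -1.847; 1 − a(z₀+z₁) = 1 − (0.064)(-1.847) = 1.1182; argument = -0.202 + (-1.847)/1.1182 = -1.8537 → -1.85.
α₁ = Φ(-1.85) = 0.0322; rank = round(400 × 0.0322) = 13; θ*₍13₎ = 0.8156.
Upper: z₀ + z₂ = 1.443; 1 − a(z₀+z₂) = 0.9076; argument = 1.3878 → 1.39; α₂ = 0.9177; rank = 367; θ*₍367₎ = 1.5214.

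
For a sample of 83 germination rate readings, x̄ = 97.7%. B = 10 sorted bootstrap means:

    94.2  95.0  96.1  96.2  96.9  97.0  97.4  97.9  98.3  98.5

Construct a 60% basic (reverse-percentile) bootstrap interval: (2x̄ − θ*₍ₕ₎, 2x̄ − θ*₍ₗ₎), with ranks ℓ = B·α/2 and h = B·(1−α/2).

(97.5, 100.4)

Percentile endpoints at ranks 2 and 8: θ*₍2₎ = 95.0, θ*₍8₎ = 97.9.
Basic interval reflects these around x̄:
  lower = 2 × 97.7 − 97.9 = 97.5
  upper = 2 × 97.7 − 95.0 = 100.4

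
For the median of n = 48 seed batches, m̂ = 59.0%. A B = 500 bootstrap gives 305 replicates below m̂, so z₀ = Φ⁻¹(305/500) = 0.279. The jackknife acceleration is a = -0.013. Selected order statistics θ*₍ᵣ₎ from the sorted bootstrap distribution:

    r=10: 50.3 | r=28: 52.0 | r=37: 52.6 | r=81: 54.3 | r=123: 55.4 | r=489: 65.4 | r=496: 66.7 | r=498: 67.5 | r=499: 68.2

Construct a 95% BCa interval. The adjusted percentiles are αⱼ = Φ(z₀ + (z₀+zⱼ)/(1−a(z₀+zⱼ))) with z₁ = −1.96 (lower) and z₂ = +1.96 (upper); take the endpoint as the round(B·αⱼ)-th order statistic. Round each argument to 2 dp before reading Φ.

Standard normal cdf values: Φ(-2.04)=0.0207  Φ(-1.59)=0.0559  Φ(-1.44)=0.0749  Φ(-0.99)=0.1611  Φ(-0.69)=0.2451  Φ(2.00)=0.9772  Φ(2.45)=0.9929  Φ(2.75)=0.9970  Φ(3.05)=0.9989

Lower: z₀ + z₁ = 0.279 + (-1.960) = -1.681; 1 − a(z₀+z₁) = 1 − (-0.013)(-1.681) = 0.9781; argument = 0.279 + (-1.681)/0.9781 = -1.4396 → -1.44.
α₁ = Φ(-1.44) = 0.0749; rank = round(500 × 0.0749) = 37; θ*₍37₎ = 52.6.
Upper: z₀ + z₂ = 2.239; 1 − a(z₀+z₂) = 1.0291; argument = 2.4547 → 2.45; α₂ = 0.9929; rank = 496; θ*₍496₎ = 66.7.

(52.6, 66.7)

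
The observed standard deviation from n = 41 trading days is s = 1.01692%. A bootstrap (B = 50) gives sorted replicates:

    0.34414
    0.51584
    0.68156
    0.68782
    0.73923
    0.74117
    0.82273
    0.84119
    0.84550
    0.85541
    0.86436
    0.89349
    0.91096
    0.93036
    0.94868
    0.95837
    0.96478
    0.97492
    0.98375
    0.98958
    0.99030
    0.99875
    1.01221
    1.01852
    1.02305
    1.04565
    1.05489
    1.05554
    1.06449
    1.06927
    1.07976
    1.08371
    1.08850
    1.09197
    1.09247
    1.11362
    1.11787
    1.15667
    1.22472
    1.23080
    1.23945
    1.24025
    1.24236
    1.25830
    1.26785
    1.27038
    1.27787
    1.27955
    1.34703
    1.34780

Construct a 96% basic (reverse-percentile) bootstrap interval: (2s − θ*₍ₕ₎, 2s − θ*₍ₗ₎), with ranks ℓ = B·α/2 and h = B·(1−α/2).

(0.68681, 1.68970)

Percentile endpoints at ranks 1 and 49: θ*₍1₎ = 0.34414, θ*₍49₎ = 1.34703.
Basic interval reflects these around s:
  lower = 2 × 1.01692 − 1.34703 = 0.68681
  upper = 2 × 1.01692 − 0.34414 = 1.68970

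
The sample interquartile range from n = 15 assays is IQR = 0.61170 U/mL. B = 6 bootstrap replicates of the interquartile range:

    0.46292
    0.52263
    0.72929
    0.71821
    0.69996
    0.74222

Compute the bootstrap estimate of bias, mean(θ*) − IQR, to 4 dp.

mean(θ*) = (0.46292 + 0.52263 + 0.72929 + 0.71821 + 0.69996 + 0.74222) / 6 = 0.64587
bias = 0.64587 − 0.61170

bias = +0.0342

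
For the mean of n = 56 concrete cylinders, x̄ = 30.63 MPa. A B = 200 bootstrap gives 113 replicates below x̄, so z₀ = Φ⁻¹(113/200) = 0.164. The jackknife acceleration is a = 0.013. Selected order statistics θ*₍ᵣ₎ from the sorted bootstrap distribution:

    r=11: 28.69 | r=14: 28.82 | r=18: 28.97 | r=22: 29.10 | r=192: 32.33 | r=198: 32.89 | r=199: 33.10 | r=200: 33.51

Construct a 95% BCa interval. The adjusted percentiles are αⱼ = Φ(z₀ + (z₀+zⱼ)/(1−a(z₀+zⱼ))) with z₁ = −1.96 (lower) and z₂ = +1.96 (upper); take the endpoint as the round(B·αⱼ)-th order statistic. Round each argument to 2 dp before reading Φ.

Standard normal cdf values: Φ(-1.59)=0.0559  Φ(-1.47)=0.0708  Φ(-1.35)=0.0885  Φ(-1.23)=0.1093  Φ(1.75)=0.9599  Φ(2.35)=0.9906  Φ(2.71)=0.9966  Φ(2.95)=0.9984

(28.69, 32.89)

Lower: z₀ + z₁ = 0.164 + (-1.960) = -1.796; 1 − a(z₀+z₁) = 1 − (0.013)(-1.796) = 1.0233; argument = 0.164 + (-1.796)/1.0233 = -1.5910 → -1.59.
α₁ = Φ(-1.59) = 0.0559; rank = round(200 × 0.0559) = 11; θ*₍11₎ = 28.69.
Upper: z₀ + z₂ = 2.124; 1 − a(z₀+z₂) = 0.9724; argument = 2.3483 → 2.35; α₂ = 0.9906; rank = 198; θ*₍198₎ = 32.89.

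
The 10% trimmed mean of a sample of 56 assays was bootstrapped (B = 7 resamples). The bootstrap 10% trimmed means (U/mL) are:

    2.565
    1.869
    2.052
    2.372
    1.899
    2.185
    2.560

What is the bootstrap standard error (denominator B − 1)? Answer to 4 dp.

SE* = 0.2925

Bootstrap SE is the standard deviation of the 7 replicate 10% trimmed means.
Mean of replicates: (2.565 + 1.869 + 2.052 + 2.372 + 1.899 + 2.185 + 2.560) / 7 = 15.50200 / 7 = 2.21457
Sum of squared deviations: (+0.35043)² + (−0.34557)² + (−0.16257)² + (+0.15743)² + (−0.31557)² + (−0.02957)² + (+0.34543)² = 0.51321
Variance = 0.51321 / 6 = 0.08554
SE* = √0.08554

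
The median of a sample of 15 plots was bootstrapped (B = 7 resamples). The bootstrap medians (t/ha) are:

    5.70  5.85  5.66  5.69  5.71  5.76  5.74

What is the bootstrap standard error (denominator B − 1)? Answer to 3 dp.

Bootstrap SE is the standard deviation of the 7 replicate medians.
Mean of replicates: (5.70 + 5.85 + 5.66 + 5.69 + 5.71 + 5.76 + 5.74) / 7 = 40.1100 / 7 = 5.7300
Sum of squared deviations: (−0.0300)² + (+0.1200)² + (−0.0700)² + (−0.0400)² + (−0.0200)² + (+0.0300)² + (+0.0100)² = 0.0232
Variance = 0.0232 / 6 = 0.0039
SE* = √0.0039

SE* = 0.062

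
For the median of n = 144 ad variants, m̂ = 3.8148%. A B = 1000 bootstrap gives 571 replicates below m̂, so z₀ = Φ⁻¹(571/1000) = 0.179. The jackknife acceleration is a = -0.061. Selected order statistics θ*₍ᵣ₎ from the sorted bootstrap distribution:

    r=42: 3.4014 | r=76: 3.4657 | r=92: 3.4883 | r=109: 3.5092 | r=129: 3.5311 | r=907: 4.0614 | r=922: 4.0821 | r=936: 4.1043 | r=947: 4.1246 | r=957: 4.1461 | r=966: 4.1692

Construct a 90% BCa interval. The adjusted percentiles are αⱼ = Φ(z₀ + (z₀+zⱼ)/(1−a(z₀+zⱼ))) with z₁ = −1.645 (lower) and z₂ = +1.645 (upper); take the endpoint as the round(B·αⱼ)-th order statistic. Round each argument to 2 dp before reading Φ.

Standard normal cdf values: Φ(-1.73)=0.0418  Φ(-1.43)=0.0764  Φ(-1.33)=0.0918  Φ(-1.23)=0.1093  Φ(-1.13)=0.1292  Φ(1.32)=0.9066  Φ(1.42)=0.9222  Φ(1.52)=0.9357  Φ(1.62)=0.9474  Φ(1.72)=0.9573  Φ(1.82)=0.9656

Lower: z₀ + z₁ = 0.179 + (-1.645) = -1.466; 1 − a(z₀+z₁) = 1 − (-0.061)(-1.466) = 0.9106; argument = 0.179 + (-1.466)/0.9106 = -1.4310 → -1.43.
α₁ = Φ(-1.43) = 0.0764; rank = round(1000 × 0.0764) = 76; θ*₍76₎ = 3.4657.
Upper: z₀ + z₂ = 1.824; 1 − a(z₀+z₂) = 1.1113; argument = 1.8204 → 1.82; α₂ = 0.9656; rank = 966; θ*₍966₎ = 4.1692.

(3.4657, 4.1692)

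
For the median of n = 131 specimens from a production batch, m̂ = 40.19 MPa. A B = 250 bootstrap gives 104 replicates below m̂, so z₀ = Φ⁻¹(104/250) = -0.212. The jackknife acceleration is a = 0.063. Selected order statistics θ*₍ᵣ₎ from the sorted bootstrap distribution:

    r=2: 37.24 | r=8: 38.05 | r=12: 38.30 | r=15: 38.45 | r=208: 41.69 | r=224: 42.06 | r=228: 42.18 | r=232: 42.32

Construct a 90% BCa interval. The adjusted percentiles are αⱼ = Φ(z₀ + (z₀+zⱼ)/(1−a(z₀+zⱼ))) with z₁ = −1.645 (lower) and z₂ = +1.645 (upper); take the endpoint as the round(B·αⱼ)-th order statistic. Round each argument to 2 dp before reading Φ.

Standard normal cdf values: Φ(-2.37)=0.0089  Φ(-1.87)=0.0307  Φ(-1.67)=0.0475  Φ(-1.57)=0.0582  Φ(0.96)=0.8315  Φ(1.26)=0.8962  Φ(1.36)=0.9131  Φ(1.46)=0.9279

(38.05, 42.18)

Lower: z₀ + z₁ = -0.212 + (-1.645) = -1.857; 1 − a(z₀+z₁) = 1 − (0.063)(-1.857) = 1.1170; argument = -0.212 + (-1.857)/1.1170 = -1.8745 → -1.87.
α₁ = Φ(-1.87) = 0.0307; rank = round(250 × 0.0307) = 8; θ*₍8₎ = 38.05.
Upper: z₀ + z₂ = 1.433; 1 − a(z₀+z₂) = 0.9097; argument = 1.3632 → 1.36; α₂ = 0.9131; rank = 228; θ*₍228₎ = 42.18.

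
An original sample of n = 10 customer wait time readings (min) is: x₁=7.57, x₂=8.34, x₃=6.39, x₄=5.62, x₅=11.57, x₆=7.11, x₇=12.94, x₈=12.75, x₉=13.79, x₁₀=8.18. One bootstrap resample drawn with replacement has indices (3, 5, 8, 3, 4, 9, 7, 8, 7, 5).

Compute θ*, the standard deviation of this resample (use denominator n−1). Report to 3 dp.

Resample values: 6.39, 11.57, 12.75, 6.39, 5.62, 13.79, 12.94, 12.75, 12.94, 11.57.
Mean = 10.6710; sum of squared deviations = 92.4523
s² = 92.4523 / 9 = 10.2725
s = √10.2725 = 3.205

θ* = 3.205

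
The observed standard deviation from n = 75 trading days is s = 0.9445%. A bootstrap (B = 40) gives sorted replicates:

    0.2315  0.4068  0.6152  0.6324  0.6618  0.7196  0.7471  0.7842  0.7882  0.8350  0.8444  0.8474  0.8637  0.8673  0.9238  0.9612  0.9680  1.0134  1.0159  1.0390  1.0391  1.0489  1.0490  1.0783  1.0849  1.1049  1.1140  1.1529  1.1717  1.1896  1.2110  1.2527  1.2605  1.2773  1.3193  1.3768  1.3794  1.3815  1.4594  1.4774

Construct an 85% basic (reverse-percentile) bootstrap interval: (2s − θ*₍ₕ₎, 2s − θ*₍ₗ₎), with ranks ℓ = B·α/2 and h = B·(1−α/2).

(0.5096, 1.2738)

Percentile endpoints at ranks 3 and 37: θ*₍3₎ = 0.6152, θ*₍37₎ = 1.3794.
Basic interval reflects these around s:
  lower = 2 × 0.9445 − 1.3794 = 0.5096
  upper = 2 × 0.9445 − 0.6152 = 1.2738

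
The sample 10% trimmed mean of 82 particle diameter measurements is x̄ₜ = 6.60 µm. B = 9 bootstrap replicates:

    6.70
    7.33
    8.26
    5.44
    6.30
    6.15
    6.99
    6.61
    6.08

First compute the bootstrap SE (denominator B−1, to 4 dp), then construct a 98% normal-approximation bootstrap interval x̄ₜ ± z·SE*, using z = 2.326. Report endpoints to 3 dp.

(4.700, 8.500)

Mean of replicates = 6.6511; sum of squared deviations = 5.3357; SE* = √(5.3357/8) = 0.8167
Margin = 2.326 × 0.8167 = 1.8996
Interval: 6.60 ± 1.8996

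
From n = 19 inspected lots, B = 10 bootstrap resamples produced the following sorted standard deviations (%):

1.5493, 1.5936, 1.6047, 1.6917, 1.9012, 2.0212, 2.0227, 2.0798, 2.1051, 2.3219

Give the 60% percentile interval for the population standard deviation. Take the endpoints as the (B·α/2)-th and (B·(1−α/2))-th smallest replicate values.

α = 0.40; lower rank = 10 × 0.200 = 2; upper rank = 10 × 0.800 = 8.
The 2nd smallest replicate is 1.5936; the 8th is 2.0798.

(1.5936, 2.0798)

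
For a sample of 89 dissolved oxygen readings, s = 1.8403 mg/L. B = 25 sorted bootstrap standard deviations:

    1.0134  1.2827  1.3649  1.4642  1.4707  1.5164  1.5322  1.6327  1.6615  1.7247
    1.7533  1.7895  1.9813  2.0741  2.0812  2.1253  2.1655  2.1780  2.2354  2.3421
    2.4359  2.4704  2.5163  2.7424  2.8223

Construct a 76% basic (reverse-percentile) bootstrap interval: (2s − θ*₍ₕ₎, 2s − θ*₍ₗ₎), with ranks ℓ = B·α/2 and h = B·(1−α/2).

Percentile endpoints at ranks 3 and 22: θ*₍3₎ = 1.3649, θ*₍22₎ = 2.4704.
Basic interval reflects these around s:
  lower = 2 × 1.8403 − 2.4704 = 1.2102
  upper = 2 × 1.8403 − 1.3649 = 2.3157

(1.2102, 2.3157)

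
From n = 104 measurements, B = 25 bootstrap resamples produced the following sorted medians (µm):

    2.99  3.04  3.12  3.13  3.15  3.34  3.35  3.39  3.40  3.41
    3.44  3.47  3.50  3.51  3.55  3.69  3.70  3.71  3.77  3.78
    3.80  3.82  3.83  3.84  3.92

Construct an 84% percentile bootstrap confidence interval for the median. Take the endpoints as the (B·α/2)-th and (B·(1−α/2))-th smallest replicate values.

(3.04, 3.83)

α = 0.16; lower rank = 25 × 0.080 = 2; upper rank = 25 × 0.920 = 23.
The 2nd smallest replicate is 3.04; the 23rd is 3.83.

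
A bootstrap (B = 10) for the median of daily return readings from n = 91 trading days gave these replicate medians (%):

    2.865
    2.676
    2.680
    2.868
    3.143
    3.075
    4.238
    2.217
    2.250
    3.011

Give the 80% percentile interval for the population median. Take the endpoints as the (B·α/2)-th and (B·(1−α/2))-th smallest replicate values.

(2.217, 3.143)

Sorted replicates: 2.217, 2.250, 2.676, 2.680, 2.865, 2.868, 3.011, 3.075, 3.143, 4.238
α = 0.20; lower rank = 10 × 0.100 = 1; upper rank = 10 × 0.900 = 9.
The 1st smallest replicate is 2.217; the 9th is 3.143.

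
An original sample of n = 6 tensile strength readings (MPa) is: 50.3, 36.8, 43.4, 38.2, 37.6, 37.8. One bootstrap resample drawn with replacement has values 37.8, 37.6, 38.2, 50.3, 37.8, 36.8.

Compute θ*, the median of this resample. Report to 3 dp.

θ* = 37.800

Sorted: 36.8, 37.6, 37.8, 37.8, 38.2, 50.3
Median = average of the two middle values = 37.800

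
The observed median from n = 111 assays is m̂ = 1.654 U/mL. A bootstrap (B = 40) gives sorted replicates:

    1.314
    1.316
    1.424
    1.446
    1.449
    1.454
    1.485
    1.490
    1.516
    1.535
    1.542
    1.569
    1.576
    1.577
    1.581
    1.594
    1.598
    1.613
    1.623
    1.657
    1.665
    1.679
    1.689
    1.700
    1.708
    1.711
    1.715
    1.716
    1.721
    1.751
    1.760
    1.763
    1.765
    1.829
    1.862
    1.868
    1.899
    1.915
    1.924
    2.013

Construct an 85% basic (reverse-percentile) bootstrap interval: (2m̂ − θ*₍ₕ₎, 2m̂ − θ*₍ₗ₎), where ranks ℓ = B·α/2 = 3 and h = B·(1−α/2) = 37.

Percentile endpoints at ranks 3 and 37: θ*₍3₎ = 1.424, θ*₍37₎ = 1.899.
Basic interval reflects these around m̂:
  lower = 2 × 1.654 − 1.899 = 1.409
  upper = 2 × 1.654 − 1.424 = 1.884

(1.409, 1.884)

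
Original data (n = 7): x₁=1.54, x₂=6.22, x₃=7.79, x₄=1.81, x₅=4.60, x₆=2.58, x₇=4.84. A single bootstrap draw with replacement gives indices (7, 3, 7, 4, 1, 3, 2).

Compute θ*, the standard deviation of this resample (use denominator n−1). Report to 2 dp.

Resample values: 4.84, 7.79, 4.84, 1.81, 1.54, 7.79, 6.22.
Mean = 4.9757; sum of squared deviations = 39.2514
s² = 39.2514 / 6 = 6.5419
s = √6.5419 = 2.56

θ* = 2.56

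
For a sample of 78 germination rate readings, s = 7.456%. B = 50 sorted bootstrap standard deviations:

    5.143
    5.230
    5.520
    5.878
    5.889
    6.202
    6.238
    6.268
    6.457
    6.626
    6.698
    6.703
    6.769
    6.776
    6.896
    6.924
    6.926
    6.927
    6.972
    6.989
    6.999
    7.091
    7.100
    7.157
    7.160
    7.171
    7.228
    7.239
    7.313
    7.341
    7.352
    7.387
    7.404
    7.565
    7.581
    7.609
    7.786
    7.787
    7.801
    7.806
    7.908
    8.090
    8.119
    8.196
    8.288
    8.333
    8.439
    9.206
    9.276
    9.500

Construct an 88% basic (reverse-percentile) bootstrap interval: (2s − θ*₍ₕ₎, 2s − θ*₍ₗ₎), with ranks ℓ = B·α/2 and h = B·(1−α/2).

(6.473, 9.392)

Percentile endpoints at ranks 3 and 47: θ*₍3₎ = 5.520, θ*₍47₎ = 8.439.
Basic interval reflects these around s:
  lower = 2 × 7.456 − 8.439 = 6.473
  upper = 2 × 7.456 − 5.520 = 9.392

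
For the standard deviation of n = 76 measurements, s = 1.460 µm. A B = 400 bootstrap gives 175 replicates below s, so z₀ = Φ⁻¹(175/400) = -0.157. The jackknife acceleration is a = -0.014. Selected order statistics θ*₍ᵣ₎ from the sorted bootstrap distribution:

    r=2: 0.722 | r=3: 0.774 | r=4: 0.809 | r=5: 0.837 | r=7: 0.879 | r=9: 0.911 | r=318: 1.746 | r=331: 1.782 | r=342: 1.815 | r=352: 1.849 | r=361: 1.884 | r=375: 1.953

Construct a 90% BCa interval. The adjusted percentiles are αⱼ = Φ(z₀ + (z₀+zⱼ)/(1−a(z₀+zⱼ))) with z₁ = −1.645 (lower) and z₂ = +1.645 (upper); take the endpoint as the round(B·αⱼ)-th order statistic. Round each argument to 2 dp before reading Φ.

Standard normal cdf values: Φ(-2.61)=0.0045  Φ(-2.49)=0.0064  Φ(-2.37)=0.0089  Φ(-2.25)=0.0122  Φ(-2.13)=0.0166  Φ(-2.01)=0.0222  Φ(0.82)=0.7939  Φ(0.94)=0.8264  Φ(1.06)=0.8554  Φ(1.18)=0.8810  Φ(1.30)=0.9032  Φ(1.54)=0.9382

Lower: z₀ + z₁ = -0.157 + (-1.645) = -1.802; 1 − a(z₀+z₁) = 1 − (-0.014)(-1.802) = 0.9748; argument = -0.157 + (-1.802)/0.9748 = -2.0056 → -2.01.
α₁ = Φ(-2.01) = 0.0222; rank = round(400 × 0.0222) = 9; θ*₍9₎ = 0.911.
Upper: z₀ + z₂ = 1.488; 1 − a(z₀+z₂) = 1.0208; argument = 1.3006 → 1.30; α₂ = 0.9032; rank = 361; θ*₍361₎ = 1.884.

(0.911, 1.884)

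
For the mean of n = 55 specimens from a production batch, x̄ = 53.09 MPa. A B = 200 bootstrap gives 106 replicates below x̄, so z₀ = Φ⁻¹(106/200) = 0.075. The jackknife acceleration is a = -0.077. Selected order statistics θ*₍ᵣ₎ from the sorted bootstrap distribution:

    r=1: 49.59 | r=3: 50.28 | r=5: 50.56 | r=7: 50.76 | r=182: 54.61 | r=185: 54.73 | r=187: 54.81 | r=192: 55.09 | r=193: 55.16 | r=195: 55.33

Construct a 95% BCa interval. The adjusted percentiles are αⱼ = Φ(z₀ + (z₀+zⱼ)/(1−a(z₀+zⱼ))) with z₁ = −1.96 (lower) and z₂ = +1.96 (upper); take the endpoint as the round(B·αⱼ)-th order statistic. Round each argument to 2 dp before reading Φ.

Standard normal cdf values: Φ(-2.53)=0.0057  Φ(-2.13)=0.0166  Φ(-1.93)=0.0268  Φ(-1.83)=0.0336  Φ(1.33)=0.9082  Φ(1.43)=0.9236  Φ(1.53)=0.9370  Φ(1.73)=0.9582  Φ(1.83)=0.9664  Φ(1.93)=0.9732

Lower: z₀ + z₁ = 0.075 + (-1.960) = -1.885; 1 − a(z₀+z₁) = 1 − (-0.077)(-1.885) = 0.8549; argument = 0.075 + (-1.885)/0.8549 = -2.1301 → -2.13.
α₁ = Φ(-2.13) = 0.0166; rank = round(200 × 0.0166) = 3; θ*₍3₎ = 50.28.
Upper: z₀ + z₂ = 2.035; 1 − a(z₀+z₂) = 1.1567; argument = 1.8343 → 1.83; α₂ = 0.9664; rank = 193; θ*₍193₎ = 55.16.

(50.28, 55.16)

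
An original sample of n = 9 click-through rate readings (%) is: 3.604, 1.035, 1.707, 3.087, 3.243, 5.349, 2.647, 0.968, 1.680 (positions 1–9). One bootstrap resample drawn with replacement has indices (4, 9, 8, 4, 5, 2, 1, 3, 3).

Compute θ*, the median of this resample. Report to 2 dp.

θ* = 1.71

Resample values: 3.087, 1.680, 0.968, 3.087, 3.243, 1.035, 3.604, 1.707, 1.707.
Sorted: 0.968, 1.035, 1.680, 1.707, 1.707, 3.087, 3.087, 3.243, 3.604
Median = middle value = 1.71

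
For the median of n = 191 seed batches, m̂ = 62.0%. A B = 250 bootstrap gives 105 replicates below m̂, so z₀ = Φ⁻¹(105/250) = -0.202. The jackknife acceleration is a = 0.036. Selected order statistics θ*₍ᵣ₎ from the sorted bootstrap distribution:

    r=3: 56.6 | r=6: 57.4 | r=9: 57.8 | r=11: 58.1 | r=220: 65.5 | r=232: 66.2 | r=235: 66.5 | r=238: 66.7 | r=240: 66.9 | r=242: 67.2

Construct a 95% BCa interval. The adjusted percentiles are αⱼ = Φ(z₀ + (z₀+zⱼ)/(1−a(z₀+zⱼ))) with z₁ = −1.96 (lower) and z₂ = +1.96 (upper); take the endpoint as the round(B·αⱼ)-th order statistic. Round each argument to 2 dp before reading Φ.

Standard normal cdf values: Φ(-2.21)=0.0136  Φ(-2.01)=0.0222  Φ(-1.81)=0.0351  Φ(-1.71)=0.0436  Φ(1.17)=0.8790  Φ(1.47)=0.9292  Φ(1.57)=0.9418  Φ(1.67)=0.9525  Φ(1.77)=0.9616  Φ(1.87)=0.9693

Lower: z₀ + z₁ = -0.202 + (-1.960) = -2.162; 1 − a(z₀+z₁) = 1 − (0.036)(-2.162) = 1.0778; argument = -0.202 + (-2.162)/1.0778 = -2.2079 → -2.21.
α₁ = Φ(-2.21) = 0.0136; rank = round(250 × 0.0136) = 3; θ*₍3₎ = 56.6.
Upper: z₀ + z₂ = 1.758; 1 − a(z₀+z₂) = 0.9367; argument = 1.6748 → 1.67; α₂ = 0.9525; rank = 238; θ*₍238₎ = 66.7.

(56.6, 66.7)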